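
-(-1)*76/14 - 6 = -0.57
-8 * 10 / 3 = -80 / 3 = -26.67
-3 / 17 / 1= -3 / 17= -0.18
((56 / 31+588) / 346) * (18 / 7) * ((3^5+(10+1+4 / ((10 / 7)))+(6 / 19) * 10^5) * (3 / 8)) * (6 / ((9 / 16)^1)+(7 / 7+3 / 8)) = 1284198614847 / 2037940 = 630145.45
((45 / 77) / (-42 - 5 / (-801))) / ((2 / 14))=-36045 / 370007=-0.10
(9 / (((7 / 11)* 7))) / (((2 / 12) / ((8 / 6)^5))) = 22528 / 441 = 51.08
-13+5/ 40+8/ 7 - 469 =-26921/ 56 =-480.73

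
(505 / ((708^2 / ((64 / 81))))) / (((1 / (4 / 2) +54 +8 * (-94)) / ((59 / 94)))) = -404 / 564003243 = -0.00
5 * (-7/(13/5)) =-175/13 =-13.46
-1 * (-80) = 80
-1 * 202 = -202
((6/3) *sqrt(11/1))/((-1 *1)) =-2 *sqrt(11) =-6.63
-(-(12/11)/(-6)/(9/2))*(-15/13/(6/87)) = 0.68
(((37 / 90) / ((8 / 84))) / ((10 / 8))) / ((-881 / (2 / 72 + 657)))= -6126127 / 2378700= -2.58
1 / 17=0.06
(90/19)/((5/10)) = 180/19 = 9.47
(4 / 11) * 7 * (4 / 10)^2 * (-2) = -224 / 275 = -0.81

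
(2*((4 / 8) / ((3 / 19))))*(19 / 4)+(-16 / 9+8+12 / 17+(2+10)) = 29995 / 612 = 49.01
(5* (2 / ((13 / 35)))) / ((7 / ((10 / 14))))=250 / 91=2.75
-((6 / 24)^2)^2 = -1 / 256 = -0.00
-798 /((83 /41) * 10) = -16359 /415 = -39.42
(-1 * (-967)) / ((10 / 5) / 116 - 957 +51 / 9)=-168258 / 165529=-1.02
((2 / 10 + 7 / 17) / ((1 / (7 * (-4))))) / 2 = -728 / 85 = -8.56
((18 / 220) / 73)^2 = 81 / 64480900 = 0.00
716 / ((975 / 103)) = 73748 / 975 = 75.64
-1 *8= -8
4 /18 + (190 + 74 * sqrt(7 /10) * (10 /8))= 37 * sqrt(70) /4 + 1712 /9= 267.61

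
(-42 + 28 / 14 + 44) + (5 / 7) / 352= 9861 / 2464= 4.00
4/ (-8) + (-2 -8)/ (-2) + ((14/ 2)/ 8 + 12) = 139/ 8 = 17.38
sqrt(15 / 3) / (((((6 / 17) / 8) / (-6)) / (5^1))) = -680*sqrt(5) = -1520.53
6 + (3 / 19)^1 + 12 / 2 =231 / 19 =12.16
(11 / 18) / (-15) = -11 / 270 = -0.04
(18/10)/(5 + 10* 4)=1/25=0.04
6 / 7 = 0.86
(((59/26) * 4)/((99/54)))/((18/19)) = 2242/429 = 5.23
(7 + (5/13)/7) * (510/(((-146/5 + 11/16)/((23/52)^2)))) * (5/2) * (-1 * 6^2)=77942331000/35079499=2221.88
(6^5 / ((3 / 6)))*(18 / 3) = 93312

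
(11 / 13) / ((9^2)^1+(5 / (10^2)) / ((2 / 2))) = 220 / 21073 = 0.01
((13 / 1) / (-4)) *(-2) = 13 / 2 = 6.50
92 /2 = 46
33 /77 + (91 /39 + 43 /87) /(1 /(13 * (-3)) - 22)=52347 /174377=0.30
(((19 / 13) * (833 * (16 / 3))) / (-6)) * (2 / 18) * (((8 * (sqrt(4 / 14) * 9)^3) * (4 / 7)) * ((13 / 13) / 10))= -744192 * sqrt(14) / 455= -6119.81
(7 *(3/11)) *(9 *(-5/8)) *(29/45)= -609/88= -6.92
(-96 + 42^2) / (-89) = -18.74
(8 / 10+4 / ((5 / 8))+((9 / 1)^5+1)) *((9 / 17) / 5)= 2657574 / 425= 6253.12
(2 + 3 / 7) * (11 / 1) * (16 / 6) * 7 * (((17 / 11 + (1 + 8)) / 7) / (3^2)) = 15776 / 189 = 83.47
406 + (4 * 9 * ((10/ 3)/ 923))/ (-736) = 34475881/ 84916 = 406.00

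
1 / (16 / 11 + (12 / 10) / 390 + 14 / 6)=10725 / 40658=0.26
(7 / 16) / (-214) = -7 / 3424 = -0.00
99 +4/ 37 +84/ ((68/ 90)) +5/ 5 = 132898/ 629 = 211.28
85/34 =5/2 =2.50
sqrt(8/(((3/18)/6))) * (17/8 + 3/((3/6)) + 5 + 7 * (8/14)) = 411 * sqrt(2)/2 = 290.62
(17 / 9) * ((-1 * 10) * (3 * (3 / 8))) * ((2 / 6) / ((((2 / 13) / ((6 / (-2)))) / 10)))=5525 / 4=1381.25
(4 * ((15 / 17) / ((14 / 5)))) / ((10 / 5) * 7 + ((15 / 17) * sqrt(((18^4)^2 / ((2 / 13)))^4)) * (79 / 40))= 75 / 532001918329425421324097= 0.00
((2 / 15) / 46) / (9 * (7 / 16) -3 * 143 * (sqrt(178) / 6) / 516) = 196768 * sqrt(178) / 5921170715 + 5591376 / 5921170715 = 0.00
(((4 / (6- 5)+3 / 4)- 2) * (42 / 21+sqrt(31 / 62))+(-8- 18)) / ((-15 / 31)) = 38.35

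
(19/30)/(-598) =-19/17940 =-0.00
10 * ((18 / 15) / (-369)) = -4 / 123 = -0.03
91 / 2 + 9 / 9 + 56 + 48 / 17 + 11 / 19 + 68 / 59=4080295 / 38114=107.06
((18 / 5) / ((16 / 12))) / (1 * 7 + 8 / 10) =9 / 26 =0.35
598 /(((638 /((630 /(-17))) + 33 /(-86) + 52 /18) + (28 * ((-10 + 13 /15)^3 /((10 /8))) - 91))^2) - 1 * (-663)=20175743719004836748703567 /30430985908433056130209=663.00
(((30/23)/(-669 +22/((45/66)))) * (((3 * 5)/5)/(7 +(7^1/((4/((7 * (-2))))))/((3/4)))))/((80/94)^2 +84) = 4473225/1582855119538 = 0.00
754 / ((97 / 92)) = 69368 / 97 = 715.13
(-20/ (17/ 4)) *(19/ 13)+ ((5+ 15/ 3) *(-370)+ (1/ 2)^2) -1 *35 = -3307599/ 884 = -3741.63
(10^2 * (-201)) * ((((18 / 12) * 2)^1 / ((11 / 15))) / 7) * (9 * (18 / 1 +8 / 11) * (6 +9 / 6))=-12577072500 / 847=-14848963.99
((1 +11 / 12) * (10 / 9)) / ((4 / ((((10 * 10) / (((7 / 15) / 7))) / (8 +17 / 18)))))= 625 / 7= 89.29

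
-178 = -178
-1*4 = -4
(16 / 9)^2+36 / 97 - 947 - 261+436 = -6037856 / 7857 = -768.47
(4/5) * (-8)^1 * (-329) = 10528/5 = 2105.60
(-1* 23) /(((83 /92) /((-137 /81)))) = 43.12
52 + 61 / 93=4897 / 93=52.66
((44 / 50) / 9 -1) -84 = -19103 / 225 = -84.90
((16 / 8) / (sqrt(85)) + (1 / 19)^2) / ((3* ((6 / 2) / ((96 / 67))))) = 32 / 72561 + 64* sqrt(85) / 17085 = 0.03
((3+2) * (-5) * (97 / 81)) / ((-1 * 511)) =2425 / 41391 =0.06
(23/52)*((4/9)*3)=23/39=0.59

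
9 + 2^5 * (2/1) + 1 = 74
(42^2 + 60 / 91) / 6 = 26764 / 91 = 294.11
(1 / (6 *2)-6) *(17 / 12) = -1207 / 144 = -8.38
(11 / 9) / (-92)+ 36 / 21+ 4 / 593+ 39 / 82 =307674457 / 140918148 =2.18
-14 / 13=-1.08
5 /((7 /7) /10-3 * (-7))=50 /211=0.24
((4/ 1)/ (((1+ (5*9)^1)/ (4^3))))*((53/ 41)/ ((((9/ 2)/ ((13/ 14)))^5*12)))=0.00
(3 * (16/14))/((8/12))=36/7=5.14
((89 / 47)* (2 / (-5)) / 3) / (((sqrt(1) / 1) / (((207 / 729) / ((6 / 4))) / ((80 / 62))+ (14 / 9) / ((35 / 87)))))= -7387 / 7290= -1.01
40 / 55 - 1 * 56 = -608 / 11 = -55.27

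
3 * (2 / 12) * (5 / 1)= 5 / 2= 2.50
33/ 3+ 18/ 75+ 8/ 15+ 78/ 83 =79139/ 6225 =12.71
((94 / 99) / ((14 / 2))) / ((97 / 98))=1316 / 9603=0.14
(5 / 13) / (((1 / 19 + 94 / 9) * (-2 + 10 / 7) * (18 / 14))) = -931 / 18668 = -0.05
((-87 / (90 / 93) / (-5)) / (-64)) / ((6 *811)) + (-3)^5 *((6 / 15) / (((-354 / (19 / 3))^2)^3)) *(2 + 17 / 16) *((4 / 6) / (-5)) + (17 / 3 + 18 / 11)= 57695945486657667321343 / 7900337148643646467200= 7.30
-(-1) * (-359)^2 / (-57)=-128881 / 57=-2261.07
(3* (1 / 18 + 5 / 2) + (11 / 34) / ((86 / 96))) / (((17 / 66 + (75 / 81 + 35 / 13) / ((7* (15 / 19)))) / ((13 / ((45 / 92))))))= 25291962696 / 108144871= 233.87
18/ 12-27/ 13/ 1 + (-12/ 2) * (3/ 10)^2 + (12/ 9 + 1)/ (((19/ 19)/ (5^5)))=7108286/ 975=7290.55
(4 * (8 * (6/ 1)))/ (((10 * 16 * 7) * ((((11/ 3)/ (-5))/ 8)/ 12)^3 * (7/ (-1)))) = 3583180800/ 65219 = 54940.75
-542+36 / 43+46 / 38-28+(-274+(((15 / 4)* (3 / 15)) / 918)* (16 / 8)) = -420978683 / 500004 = -841.95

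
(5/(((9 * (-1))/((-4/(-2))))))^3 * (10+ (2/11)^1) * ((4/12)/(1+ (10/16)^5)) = -3670016000/863477901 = -4.25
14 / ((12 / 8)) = 28 / 3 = 9.33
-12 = -12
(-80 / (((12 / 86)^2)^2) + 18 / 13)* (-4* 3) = 888882428 / 351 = 2532428.57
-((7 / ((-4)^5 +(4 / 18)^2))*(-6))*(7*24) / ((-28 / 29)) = 5103 / 715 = 7.14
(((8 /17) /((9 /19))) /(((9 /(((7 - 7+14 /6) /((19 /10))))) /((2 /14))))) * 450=8.71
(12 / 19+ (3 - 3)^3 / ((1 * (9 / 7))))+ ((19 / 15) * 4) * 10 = 2924 / 57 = 51.30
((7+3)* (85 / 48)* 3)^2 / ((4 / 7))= 1264375 / 256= 4938.96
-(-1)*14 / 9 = 14 / 9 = 1.56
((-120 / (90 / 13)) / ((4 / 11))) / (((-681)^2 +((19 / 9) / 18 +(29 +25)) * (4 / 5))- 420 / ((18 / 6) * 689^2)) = -9164488905 / 89171943402119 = -0.00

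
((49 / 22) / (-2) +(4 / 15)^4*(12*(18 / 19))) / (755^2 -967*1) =-1655513 / 891998415000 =-0.00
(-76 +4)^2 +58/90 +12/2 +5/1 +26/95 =5195.92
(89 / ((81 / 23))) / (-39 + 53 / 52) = -106444 / 159975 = -0.67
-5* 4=-20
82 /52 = 41 /26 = 1.58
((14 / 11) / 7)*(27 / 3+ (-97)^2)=18836 / 11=1712.36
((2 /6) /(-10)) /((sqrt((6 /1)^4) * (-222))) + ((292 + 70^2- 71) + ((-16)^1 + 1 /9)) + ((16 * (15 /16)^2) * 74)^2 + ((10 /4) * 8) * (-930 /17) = 17720655394613 /16303680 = 1086911.38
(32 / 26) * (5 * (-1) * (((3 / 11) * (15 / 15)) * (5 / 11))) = -1200 / 1573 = -0.76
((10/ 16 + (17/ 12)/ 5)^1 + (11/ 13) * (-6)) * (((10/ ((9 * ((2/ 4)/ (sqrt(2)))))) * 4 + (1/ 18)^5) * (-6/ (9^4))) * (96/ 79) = 6503/ 2652538948020 + 832384 * sqrt(2)/ 20214441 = 0.06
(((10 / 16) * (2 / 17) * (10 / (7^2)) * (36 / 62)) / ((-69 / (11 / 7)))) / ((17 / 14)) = -1650 / 10096793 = -0.00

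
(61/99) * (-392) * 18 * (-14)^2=-9373504/11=-852136.73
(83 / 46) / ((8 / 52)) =1079 / 92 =11.73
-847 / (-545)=847 / 545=1.55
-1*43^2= -1849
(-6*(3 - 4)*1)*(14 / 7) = 12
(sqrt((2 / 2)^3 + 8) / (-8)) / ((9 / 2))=-1 / 12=-0.08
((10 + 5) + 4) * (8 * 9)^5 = 36763435008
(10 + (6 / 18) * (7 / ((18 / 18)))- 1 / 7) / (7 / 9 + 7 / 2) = 1536 / 539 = 2.85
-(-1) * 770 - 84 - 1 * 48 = 638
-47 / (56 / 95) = -4465 / 56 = -79.73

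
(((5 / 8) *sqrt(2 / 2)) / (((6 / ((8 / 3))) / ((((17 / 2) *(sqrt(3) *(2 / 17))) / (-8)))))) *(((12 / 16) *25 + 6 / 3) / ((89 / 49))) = -20335 *sqrt(3) / 51264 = -0.69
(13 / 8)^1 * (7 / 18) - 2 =-1.37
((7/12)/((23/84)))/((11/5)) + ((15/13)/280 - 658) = -121013953/184184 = -657.03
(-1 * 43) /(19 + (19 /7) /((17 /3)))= -5117 /2318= -2.21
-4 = -4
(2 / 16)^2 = 0.02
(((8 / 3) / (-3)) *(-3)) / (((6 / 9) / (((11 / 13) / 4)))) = 11 / 13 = 0.85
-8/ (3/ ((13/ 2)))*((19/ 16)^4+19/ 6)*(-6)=536.14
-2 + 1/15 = -29/15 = -1.93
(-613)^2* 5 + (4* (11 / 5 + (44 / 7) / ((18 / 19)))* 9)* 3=65792971 / 35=1879799.17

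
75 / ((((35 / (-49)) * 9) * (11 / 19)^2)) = -12635 / 363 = -34.81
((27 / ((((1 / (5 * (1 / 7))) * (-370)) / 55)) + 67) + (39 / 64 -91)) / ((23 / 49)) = -3046701 / 54464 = -55.94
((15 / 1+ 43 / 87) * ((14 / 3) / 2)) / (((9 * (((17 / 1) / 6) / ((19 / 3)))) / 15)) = 1792840 / 13311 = 134.69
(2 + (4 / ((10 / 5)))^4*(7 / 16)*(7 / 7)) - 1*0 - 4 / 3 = 23 / 3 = 7.67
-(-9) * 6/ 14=27/ 7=3.86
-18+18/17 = -288/17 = -16.94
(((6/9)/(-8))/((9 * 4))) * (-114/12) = 19/864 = 0.02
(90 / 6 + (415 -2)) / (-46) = -214 / 23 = -9.30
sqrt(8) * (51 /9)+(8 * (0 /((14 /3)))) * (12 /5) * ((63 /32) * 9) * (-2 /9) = 16.03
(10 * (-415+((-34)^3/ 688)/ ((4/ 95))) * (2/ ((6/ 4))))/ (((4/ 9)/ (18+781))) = -42469753.34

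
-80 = -80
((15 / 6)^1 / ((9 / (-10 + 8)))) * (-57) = 95 / 3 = 31.67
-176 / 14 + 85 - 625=-3868 / 7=-552.57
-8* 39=-312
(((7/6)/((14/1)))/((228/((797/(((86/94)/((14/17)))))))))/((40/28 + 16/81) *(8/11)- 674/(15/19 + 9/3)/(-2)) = 181713609/62448930143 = 0.00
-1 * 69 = -69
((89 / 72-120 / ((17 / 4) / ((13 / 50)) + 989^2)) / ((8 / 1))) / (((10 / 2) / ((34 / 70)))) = 38474148043 / 2563502356800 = 0.02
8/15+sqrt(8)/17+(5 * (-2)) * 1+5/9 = -401/45+2 * sqrt(2)/17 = -8.74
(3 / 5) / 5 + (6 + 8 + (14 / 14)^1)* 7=2628 / 25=105.12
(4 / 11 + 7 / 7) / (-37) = -15 / 407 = -0.04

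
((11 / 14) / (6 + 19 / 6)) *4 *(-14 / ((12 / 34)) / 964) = -17 / 1205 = -0.01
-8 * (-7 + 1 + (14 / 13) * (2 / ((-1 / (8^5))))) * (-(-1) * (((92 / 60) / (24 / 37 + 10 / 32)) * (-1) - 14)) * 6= -1954170715072 / 36985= -52836845.07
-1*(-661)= 661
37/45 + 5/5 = 82/45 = 1.82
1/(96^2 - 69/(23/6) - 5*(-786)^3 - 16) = 1/2427947462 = 0.00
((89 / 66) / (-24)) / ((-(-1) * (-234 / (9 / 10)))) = 89 / 411840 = 0.00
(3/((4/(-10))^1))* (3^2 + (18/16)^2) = -9855/128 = -76.99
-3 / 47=-0.06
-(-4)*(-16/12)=-16/3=-5.33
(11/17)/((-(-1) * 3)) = 0.22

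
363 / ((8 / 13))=4719 / 8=589.88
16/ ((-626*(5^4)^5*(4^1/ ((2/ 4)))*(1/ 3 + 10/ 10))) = -3/ 119400024414062500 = -0.00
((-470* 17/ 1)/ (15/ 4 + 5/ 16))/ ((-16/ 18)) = 28764/ 13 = 2212.62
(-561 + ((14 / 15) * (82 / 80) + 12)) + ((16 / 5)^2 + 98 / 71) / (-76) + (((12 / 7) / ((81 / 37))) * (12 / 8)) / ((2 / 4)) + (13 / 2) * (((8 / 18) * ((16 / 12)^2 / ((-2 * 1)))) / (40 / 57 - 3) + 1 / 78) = -181911290917 / 333998910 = -544.65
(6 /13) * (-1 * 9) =-54 /13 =-4.15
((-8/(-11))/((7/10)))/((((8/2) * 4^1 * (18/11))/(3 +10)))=65/126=0.52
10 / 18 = 5 / 9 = 0.56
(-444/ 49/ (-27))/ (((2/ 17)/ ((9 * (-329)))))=-59126/ 7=-8446.57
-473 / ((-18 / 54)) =1419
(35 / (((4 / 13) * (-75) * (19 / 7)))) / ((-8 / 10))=637 / 912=0.70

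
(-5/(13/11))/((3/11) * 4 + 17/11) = -605/377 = -1.60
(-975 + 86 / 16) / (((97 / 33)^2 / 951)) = -8033451723 / 75272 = -106725.63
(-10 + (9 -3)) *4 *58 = -928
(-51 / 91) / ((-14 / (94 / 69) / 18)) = 14382 / 14651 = 0.98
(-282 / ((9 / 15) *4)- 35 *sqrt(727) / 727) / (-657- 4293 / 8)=280 *sqrt(727) / 6942123 + 940 / 9549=0.10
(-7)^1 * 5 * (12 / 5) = -84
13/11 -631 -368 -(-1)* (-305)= -14331/11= -1302.82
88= 88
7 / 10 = 0.70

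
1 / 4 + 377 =1509 / 4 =377.25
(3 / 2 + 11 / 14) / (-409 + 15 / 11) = -44 / 7847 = -0.01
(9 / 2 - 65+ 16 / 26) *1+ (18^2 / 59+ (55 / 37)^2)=-52.18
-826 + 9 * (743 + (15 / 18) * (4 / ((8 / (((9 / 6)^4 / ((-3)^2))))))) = 375239 / 64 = 5863.11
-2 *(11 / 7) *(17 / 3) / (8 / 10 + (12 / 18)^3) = -8415 / 518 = -16.25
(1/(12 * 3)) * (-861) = -287/12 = -23.92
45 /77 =0.58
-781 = -781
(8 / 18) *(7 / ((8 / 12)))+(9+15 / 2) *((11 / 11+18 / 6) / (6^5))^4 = 44432481042443 / 9521245937664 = 4.67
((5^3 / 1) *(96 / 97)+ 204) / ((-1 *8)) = -7947 / 194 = -40.96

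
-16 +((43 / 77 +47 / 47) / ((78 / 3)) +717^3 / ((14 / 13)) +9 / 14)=342615369871 / 1001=342273096.77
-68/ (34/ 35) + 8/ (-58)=-2034/ 29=-70.14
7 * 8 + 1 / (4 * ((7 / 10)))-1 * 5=719 / 14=51.36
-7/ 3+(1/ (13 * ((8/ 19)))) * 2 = -1.97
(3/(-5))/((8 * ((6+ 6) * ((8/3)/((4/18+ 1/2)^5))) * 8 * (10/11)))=-4084223/64497254400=-0.00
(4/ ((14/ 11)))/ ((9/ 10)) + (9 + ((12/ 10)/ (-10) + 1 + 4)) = 27361/ 1575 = 17.37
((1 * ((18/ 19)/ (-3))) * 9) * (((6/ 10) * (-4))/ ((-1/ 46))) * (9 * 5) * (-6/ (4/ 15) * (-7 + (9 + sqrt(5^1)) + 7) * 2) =12072240 * sqrt(5)/ 19 + 108650160/ 19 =7139184.70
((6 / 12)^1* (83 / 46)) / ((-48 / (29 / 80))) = -2407 / 353280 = -0.01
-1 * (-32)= 32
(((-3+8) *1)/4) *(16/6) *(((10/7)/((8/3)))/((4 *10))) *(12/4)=15/112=0.13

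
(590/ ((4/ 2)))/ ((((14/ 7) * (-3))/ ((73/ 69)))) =-21535/ 414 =-52.02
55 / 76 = 0.72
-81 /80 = -1.01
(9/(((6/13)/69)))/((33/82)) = 36777/11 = 3343.36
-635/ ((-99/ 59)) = 378.43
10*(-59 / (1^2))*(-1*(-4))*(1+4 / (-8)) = -1180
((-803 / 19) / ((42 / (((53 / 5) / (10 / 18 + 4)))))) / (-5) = 0.47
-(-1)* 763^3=444194947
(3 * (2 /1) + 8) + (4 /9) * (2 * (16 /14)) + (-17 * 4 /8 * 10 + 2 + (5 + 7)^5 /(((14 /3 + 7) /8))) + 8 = 53728817 /315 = 170567.67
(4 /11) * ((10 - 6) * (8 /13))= 128 /143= 0.90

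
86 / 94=43 / 47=0.91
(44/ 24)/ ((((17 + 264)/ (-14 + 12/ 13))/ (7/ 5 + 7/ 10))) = -1309/ 7306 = -0.18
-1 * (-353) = 353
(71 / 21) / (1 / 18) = 426 / 7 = 60.86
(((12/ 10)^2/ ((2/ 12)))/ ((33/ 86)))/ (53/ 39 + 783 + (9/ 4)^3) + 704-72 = 345215451032/ 546202525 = 632.03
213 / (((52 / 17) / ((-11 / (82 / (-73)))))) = 2907663 / 4264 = 681.91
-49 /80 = -0.61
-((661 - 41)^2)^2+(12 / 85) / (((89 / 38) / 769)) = -1117829818049336 / 7565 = -147763359953.65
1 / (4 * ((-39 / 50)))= -25 / 78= -0.32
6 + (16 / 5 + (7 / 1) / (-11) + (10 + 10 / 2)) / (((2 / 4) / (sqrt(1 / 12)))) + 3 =9 + 322 * sqrt(3) / 55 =19.14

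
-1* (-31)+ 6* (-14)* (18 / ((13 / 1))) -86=-2227 / 13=-171.31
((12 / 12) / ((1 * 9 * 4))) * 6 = 1 / 6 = 0.17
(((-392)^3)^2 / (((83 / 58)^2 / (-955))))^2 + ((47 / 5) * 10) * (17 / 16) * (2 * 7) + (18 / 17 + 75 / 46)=212514354571111626029399831146333749835102872749 / 74224814044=2863117372650263045897134000000000000.00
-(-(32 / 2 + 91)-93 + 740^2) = -547400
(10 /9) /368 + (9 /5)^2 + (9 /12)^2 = 315097 /82800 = 3.81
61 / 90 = 0.68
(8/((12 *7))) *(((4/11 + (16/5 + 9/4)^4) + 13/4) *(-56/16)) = -1559099771/5280000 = -295.28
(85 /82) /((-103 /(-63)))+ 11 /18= 47324 /38007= 1.25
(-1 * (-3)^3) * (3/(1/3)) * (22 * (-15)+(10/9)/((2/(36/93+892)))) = 1248750/31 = 40282.26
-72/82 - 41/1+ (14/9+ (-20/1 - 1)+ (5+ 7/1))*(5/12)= -199171/4428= -44.98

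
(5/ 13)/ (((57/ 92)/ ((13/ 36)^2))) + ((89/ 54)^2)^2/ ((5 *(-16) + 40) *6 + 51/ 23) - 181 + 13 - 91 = -228798205827521/ 883561052016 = -258.95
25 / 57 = 0.44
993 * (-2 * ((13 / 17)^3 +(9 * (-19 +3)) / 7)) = 1374496698 / 34391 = 39966.76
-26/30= -13/15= -0.87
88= 88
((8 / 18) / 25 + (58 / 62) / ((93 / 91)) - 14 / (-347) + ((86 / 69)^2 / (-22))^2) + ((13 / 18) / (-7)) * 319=-31.93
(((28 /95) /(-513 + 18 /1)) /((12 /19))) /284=-7 /2108700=-0.00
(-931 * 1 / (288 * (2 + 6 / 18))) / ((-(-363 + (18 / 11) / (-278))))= -203357 / 53283456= -0.00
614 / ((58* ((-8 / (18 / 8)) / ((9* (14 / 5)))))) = -75.03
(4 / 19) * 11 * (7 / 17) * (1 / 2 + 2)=770 / 323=2.38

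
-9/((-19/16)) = 144/19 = 7.58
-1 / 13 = -0.08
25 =25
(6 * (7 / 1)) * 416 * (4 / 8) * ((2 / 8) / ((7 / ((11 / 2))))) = 1716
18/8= 9/4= 2.25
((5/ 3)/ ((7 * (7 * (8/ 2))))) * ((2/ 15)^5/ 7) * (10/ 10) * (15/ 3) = 8/ 31255875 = 0.00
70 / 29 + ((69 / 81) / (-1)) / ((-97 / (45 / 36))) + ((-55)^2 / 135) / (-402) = 144663925 / 61064604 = 2.37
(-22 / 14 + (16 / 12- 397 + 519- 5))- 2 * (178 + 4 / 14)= -5036 / 21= -239.81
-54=-54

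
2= 2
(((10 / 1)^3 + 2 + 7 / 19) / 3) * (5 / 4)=95225 / 228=417.65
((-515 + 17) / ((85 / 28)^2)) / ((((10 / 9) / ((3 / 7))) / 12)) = -9035712 / 36125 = -250.12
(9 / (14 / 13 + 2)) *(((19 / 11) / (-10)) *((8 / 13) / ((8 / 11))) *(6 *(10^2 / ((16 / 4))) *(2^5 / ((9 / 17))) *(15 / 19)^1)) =-3060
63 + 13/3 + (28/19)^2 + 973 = 1129033/1083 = 1042.51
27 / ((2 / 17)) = 459 / 2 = 229.50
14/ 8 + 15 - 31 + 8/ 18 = -497/ 36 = -13.81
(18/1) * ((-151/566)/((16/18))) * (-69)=843939/2264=372.76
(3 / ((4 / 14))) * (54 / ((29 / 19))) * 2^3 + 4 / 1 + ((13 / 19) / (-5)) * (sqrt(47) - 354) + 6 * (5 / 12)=16677691 / 5510 - 13 * sqrt(47) / 95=3025.87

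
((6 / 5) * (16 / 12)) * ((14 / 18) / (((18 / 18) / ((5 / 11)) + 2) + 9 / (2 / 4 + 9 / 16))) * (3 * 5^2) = 23800 / 3231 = 7.37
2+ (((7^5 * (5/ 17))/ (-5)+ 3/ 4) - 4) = -67313/ 68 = -989.90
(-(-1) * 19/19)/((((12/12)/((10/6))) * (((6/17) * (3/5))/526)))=111775/27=4139.81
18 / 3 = 6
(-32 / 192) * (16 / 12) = -2 / 9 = -0.22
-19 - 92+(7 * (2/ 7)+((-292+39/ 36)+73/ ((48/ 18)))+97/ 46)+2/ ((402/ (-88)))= -4572095/ 12328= -370.87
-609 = -609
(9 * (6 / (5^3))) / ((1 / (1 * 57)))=3078 / 125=24.62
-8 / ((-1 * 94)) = 4 / 47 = 0.09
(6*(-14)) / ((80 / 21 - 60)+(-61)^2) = -1764 / 76961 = -0.02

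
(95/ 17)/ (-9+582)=95/ 9741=0.01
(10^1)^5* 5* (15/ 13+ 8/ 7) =104500000/ 91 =1148351.65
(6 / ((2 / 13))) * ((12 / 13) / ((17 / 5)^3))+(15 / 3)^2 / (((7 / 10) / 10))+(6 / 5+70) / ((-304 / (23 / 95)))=444465001623 / 1241515100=358.00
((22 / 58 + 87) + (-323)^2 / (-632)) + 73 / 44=-15330097 / 201608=-76.04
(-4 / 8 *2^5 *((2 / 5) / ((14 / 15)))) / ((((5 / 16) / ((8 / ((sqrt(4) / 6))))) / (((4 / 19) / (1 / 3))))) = -221184 / 665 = -332.61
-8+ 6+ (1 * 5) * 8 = 38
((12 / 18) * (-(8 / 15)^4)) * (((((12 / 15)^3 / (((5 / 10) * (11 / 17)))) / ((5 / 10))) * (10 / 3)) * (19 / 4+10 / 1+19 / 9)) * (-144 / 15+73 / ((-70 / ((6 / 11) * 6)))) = 3613965418496 / 28943578125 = 124.86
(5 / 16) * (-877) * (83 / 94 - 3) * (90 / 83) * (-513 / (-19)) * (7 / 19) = 7421590575 / 1185904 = 6258.17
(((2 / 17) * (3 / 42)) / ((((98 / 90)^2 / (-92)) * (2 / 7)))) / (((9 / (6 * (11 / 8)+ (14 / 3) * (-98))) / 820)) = 224198250 / 2401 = 93377.03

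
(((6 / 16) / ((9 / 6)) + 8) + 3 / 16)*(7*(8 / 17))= 945 / 34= 27.79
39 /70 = 0.56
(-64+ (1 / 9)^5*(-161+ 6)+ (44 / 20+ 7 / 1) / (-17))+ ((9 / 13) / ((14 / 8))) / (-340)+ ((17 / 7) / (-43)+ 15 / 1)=-194834396542 / 3927998529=-49.60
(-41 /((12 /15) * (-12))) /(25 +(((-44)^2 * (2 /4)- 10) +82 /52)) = 2665 /614376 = 0.00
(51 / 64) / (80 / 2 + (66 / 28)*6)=357 / 24256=0.01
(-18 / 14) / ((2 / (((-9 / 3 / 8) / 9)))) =3 / 112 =0.03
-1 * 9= -9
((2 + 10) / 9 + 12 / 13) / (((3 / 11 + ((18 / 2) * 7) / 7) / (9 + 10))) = 9196 / 1989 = 4.62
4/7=0.57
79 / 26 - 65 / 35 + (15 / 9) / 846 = 136645 / 115479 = 1.18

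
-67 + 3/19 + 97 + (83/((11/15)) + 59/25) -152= -6.30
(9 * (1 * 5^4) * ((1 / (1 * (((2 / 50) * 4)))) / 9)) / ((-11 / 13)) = -203125 / 44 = -4616.48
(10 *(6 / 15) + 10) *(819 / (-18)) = -637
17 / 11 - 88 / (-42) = 841 / 231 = 3.64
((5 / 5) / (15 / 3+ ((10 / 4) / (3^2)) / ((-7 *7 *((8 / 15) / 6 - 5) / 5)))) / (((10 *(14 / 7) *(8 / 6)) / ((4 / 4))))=0.01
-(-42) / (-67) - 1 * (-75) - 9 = 4380 / 67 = 65.37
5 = 5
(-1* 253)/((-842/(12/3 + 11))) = 3795/842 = 4.51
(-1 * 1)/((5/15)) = -3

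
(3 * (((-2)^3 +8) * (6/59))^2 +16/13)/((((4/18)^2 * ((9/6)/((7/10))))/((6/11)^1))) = 4536/715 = 6.34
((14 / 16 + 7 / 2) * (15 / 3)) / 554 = 175 / 4432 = 0.04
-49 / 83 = -0.59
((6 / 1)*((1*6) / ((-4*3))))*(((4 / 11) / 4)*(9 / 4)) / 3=-9 / 44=-0.20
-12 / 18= -2 / 3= -0.67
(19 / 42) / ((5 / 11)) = 209 / 210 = 1.00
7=7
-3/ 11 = -0.27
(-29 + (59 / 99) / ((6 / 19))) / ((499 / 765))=-1368925 / 32934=-41.57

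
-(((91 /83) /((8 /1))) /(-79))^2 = -0.00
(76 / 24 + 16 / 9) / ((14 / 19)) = 1691 / 252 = 6.71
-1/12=-0.08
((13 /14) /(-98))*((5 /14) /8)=-65 /153664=-0.00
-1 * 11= -11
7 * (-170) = -1190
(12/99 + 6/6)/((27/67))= 2.78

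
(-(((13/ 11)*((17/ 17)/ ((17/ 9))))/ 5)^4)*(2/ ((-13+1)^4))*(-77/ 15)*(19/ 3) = 34187517/ 44466580400000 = 0.00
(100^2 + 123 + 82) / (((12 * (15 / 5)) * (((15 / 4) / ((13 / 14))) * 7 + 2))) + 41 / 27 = 462529 / 42498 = 10.88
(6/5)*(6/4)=9/5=1.80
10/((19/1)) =10/19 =0.53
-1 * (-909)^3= 751089429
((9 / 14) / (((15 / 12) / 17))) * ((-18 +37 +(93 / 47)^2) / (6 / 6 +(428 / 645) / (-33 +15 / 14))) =893183724360 / 4365560549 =204.60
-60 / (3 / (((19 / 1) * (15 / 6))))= -950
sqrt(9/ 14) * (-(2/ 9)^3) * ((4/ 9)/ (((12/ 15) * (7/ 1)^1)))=-20 * sqrt(14)/ 107163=-0.00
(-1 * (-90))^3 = 729000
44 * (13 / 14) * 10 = 2860 / 7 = 408.57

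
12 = 12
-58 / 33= -1.76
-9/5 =-1.80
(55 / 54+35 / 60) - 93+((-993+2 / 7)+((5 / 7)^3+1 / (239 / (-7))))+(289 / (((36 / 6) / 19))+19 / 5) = -7295767501 / 44267580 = -164.81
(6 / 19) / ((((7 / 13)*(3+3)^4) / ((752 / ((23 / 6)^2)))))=4888 / 211071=0.02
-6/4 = -3/2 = -1.50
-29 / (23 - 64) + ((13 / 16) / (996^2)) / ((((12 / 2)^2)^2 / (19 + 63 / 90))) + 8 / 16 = 1.21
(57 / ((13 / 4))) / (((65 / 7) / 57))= 90972 / 845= 107.66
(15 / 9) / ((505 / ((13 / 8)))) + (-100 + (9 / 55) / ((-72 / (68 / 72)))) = -79989427 / 799920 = -100.00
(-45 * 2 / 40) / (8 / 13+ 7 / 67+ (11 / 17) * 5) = -133263 / 234256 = -0.57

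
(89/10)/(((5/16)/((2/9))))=1424/225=6.33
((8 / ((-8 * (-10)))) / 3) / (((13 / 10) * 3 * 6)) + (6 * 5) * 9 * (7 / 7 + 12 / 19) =5875759 / 13338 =440.53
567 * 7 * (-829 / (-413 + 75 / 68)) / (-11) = -223740468 / 308099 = -726.20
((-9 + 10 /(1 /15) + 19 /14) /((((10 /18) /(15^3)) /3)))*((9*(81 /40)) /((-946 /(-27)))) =142986858255 /105952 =1349543.74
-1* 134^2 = -17956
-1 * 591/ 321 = -197/ 107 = -1.84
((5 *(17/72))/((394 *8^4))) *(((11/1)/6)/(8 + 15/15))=935/6274547712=0.00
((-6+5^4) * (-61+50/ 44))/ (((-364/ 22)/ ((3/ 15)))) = 815223/ 1820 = 447.92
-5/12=-0.42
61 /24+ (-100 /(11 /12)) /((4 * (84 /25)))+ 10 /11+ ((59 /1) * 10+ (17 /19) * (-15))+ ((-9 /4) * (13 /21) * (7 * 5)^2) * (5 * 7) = -2076763747 /35112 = -59146.84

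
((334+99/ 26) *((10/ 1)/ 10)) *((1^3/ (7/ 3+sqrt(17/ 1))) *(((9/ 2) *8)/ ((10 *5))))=-1659987/ 33800+711423 *sqrt(17)/ 33800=37.67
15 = 15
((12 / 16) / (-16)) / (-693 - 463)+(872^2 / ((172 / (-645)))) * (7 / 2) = -738363279357 / 73984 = -9980040.00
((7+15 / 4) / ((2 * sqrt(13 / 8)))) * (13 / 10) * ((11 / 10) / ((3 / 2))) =473 * sqrt(26) / 600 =4.02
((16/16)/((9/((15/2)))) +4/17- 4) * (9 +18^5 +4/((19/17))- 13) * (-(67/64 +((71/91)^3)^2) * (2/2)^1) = 7048165.30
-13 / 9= -1.44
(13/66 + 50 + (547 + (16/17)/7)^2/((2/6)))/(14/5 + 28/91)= 54561320309015/188794452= 288998.54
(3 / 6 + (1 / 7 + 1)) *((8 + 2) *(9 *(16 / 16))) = 1035 / 7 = 147.86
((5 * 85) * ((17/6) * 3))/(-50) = -289/4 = -72.25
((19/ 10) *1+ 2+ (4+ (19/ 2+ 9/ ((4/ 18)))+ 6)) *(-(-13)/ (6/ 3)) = 8307/ 20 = 415.35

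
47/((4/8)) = 94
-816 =-816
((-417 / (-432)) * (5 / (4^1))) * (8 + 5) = 9035 / 576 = 15.69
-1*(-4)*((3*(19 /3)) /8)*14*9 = 1197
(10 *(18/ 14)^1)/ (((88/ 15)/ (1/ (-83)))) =-675/ 25564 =-0.03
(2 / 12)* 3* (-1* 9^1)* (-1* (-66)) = -297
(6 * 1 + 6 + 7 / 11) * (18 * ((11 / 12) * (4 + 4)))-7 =1661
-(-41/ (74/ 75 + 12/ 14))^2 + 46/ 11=-459407161/ 937024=-490.28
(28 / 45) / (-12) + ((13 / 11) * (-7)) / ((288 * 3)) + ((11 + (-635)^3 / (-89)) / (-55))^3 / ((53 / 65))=-62849865013769557357692999221 / 358060522802400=-175528607627191.59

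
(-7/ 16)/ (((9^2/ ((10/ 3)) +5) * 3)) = -35/ 7032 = -0.00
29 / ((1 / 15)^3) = 97875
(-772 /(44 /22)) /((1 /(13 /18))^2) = -201.34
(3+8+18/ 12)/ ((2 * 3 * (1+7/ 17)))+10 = 3305/ 288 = 11.48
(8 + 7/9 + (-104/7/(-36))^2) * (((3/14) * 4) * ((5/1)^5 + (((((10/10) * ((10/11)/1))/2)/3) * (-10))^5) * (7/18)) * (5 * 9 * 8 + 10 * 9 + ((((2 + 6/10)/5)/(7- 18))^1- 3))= 21299758217516780000/5125836368961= 4155372.25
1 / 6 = 0.17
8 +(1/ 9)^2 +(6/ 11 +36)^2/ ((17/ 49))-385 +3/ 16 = 9257999435/ 2665872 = 3472.78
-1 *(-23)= 23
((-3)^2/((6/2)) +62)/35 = 13/7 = 1.86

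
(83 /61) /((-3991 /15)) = -1245 /243451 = -0.01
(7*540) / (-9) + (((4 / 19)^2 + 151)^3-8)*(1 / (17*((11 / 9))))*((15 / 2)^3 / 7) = 41379465823812615 / 4140037528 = 9994949.45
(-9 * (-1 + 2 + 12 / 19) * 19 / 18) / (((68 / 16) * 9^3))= -62 / 12393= -0.01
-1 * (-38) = 38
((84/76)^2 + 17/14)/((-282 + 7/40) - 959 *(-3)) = 246220/262320289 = 0.00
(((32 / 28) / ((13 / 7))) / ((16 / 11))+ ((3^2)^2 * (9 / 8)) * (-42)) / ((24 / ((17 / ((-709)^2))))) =-0.01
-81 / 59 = -1.37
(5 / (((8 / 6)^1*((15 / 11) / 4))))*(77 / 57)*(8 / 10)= 3388 / 285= 11.89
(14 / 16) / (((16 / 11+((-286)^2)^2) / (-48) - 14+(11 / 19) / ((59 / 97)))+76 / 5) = -431585 / 68751341645992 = -0.00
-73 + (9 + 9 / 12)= -253 / 4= -63.25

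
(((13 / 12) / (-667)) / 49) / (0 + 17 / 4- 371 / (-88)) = -286 / 73046505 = -0.00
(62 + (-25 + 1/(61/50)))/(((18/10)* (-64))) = -3845/11712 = -0.33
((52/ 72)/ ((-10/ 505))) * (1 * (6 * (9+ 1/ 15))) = -89284/ 45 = -1984.09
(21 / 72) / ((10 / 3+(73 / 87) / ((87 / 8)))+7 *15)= 17661 / 6564472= 0.00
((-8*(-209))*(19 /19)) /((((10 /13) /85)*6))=92378 /3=30792.67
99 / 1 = 99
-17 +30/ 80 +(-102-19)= -1101/ 8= -137.62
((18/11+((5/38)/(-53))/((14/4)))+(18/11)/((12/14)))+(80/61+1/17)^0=4.54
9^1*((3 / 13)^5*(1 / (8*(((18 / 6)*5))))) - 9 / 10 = -13365819 / 14851720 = -0.90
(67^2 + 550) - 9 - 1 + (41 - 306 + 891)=5655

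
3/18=1/6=0.17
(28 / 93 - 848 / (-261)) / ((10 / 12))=57448 / 13485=4.26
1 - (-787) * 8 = 6297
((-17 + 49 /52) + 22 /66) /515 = -2453 /80340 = -0.03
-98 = -98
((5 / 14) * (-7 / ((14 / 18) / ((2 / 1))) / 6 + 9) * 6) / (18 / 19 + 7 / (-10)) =17100 / 329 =51.98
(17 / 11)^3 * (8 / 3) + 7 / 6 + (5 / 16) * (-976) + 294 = 79 / 7986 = 0.01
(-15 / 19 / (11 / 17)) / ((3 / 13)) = -1105 / 209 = -5.29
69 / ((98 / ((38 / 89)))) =1311 / 4361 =0.30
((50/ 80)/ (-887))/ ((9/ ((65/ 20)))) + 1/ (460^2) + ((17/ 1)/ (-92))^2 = 114510691/ 3378405600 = 0.03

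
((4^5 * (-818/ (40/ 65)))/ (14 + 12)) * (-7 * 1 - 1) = 418816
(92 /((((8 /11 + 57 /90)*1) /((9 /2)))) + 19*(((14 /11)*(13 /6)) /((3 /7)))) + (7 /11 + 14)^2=313302658 /488961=640.75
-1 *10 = -10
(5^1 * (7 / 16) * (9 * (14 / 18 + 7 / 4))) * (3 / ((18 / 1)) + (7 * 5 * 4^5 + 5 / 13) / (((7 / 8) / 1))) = 782757185 / 384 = 2038430.17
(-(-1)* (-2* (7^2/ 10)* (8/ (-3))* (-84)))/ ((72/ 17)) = -23324/ 45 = -518.31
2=2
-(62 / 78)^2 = -961 / 1521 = -0.63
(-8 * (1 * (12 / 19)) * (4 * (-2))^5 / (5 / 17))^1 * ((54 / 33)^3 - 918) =-65029879627776 / 126445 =-514293800.69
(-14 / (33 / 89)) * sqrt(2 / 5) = -1246 * sqrt(10) / 165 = -23.88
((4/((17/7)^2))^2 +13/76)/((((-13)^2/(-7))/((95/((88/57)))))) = -7990751055/4968497248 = -1.61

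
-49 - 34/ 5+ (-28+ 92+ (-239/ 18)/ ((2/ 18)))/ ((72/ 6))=-2417/ 40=-60.42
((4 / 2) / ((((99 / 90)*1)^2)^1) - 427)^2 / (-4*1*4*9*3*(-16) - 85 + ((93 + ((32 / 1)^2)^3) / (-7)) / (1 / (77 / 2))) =-5297704178 / 172927009566553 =-0.00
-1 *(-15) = 15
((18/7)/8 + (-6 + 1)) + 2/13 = -1647/364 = -4.52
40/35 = 8/7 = 1.14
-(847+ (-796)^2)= -634463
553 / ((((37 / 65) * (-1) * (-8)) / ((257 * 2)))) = 9237865 / 148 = 62418.01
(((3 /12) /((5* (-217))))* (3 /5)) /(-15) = 1 /108500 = 0.00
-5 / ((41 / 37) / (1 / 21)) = -185 / 861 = -0.21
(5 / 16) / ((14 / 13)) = 65 / 224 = 0.29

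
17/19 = 0.89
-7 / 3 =-2.33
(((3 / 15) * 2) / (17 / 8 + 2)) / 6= 8 / 495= 0.02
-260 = -260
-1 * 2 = -2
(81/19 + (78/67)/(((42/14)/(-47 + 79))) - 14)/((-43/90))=-307170/54739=-5.61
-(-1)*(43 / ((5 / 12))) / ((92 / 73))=9417 / 115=81.89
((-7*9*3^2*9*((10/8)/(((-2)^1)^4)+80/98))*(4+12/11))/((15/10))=-15491.25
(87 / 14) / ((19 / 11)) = 957 / 266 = 3.60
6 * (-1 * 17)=-102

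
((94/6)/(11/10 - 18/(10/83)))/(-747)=470/3323403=0.00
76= 76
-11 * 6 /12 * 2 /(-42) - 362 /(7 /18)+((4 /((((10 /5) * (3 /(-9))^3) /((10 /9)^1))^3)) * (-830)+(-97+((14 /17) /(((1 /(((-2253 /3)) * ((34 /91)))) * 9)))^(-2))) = 2123201351414197 /189504336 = 11203972.41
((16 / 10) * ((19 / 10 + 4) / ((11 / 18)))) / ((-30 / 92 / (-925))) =2410032 / 55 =43818.76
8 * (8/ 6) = 32/ 3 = 10.67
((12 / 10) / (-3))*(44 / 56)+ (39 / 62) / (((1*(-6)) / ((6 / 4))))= -4093 / 8680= -0.47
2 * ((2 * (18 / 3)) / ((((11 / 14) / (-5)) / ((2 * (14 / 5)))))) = -9408 / 11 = -855.27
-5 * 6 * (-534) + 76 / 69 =1105456 / 69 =16021.10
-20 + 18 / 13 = -242 / 13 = -18.62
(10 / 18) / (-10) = -1 / 18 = -0.06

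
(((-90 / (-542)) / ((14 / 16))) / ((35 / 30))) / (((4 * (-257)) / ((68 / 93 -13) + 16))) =-62460 / 105793793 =-0.00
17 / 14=1.21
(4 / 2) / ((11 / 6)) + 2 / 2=23 / 11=2.09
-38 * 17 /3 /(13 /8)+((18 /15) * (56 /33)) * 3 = -271136 /2145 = -126.40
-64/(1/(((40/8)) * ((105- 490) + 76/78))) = 4792640/39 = 122888.21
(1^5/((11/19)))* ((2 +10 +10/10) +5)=342/11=31.09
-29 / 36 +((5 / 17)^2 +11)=10.28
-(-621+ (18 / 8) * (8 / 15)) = 3099 / 5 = 619.80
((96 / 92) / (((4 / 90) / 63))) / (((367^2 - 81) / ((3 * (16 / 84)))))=1215 / 193499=0.01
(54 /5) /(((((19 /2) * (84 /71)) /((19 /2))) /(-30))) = -1917 /7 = -273.86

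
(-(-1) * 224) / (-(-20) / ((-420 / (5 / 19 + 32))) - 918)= -89376 / 366895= -0.24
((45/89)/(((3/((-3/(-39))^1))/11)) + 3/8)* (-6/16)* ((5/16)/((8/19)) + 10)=-19762875/9478144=-2.09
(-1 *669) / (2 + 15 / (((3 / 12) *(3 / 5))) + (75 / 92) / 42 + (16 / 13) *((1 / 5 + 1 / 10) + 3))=-56008680 / 8881097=-6.31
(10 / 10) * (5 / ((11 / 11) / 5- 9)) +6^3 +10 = 9919 / 44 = 225.43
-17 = -17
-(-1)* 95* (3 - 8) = -475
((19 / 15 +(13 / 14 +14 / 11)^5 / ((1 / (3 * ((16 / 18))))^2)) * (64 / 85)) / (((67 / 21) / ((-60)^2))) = 138011017893700608 / 440432450689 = 313353.43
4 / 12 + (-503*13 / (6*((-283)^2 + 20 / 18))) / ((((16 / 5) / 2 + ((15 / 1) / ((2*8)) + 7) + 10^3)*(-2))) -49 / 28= -25375586959 / 17912264244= -1.42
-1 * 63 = -63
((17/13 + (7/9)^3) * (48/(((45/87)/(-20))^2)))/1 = 3628168192/28431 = 127613.11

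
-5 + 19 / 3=4 / 3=1.33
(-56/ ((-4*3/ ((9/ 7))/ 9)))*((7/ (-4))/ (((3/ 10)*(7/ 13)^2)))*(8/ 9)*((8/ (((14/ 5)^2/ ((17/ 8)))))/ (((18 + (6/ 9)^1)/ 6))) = -3232125/ 4802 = -673.08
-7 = -7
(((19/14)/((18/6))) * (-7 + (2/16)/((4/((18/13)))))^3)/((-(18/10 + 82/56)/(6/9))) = 287825454185/9253131264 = 31.11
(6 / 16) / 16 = 3 / 128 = 0.02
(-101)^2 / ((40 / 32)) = 40804 / 5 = 8160.80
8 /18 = 4 /9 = 0.44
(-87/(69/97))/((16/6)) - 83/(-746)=-3140111/68632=-45.75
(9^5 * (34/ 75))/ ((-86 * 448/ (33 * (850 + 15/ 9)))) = -268692633/ 13760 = -19527.08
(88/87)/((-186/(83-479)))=1936/899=2.15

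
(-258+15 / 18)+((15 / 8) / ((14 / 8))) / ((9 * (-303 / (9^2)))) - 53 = -657931 / 2121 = -310.20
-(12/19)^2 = -144/361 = -0.40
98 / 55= 1.78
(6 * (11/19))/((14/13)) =429/133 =3.23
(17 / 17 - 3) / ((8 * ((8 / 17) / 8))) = -17 / 4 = -4.25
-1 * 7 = -7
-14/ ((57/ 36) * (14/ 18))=-11.37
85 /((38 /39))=3315 /38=87.24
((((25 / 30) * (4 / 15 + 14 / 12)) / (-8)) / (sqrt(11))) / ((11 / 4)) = -43 * sqrt(11) / 8712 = -0.02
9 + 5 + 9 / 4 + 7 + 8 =125 / 4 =31.25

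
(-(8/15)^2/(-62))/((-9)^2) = 32/564975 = 0.00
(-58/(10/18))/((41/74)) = -38628/205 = -188.43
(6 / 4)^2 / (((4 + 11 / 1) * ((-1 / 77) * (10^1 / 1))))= -231 / 200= -1.16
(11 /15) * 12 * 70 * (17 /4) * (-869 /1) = -2275042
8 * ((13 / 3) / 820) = 26 / 615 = 0.04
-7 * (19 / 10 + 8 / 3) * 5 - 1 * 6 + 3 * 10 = -815 / 6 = -135.83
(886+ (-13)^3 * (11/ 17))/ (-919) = 9105/ 15623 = 0.58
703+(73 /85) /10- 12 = 587423 /850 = 691.09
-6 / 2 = -3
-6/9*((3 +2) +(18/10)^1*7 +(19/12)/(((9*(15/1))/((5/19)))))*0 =0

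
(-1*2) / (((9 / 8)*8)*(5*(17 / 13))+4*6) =-26 / 1077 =-0.02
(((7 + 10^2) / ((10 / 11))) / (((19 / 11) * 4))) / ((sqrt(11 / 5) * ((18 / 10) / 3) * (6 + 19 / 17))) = 1819 * sqrt(55) / 5016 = 2.69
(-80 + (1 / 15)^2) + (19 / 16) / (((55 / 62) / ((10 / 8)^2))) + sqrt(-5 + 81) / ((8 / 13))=-24679967 / 316800 + 13 *sqrt(19) / 4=-63.74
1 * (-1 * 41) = -41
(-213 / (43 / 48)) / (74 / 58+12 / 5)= -1482480 / 22919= -64.68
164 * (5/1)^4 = 102500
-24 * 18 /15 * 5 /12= -12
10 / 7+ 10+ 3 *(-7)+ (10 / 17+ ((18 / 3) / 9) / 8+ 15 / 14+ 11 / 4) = -259 / 51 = -5.08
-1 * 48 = -48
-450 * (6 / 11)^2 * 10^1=-162000 / 121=-1338.84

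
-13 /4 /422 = -13 /1688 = -0.01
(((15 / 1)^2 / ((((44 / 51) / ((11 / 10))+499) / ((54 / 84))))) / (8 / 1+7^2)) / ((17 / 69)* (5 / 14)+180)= 475065 / 16849936763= 0.00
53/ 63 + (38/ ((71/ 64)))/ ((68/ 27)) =1098179/ 76041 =14.44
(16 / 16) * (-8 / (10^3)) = -1 / 125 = -0.01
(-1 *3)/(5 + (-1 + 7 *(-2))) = 3/10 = 0.30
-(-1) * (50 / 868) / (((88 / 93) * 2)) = 75 / 2464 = 0.03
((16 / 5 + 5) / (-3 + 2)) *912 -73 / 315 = -2355769 / 315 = -7478.63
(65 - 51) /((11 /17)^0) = 14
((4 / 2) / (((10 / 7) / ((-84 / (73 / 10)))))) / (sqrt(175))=-168 * sqrt(7) / 365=-1.22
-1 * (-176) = 176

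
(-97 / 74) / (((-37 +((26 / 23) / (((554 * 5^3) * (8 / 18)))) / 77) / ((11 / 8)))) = 0.05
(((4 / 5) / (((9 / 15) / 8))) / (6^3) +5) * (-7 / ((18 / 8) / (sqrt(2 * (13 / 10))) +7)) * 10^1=-41685280 / 792747 +114520 * sqrt(65) / 88083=-42.10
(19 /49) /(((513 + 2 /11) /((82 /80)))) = 8569 /11064200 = 0.00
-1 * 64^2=-4096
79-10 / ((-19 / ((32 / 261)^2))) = 102259861 / 1294299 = 79.01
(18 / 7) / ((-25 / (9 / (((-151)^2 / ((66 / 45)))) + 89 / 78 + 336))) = -8993983899 / 259361375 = -34.68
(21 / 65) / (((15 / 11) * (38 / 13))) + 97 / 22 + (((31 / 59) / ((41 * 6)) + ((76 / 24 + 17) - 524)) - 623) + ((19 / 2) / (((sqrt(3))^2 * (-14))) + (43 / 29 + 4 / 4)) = -1120.08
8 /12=2 /3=0.67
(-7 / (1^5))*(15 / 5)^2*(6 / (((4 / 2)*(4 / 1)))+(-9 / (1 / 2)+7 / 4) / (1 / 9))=18333 / 2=9166.50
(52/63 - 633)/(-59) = 39827/3717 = 10.71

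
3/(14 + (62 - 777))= -3/701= -0.00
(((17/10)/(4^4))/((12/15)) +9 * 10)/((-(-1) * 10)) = 184337/20480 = 9.00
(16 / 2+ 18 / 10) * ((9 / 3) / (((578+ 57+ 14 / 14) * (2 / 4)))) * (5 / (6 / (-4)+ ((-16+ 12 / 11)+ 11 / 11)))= -539 / 17967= -0.03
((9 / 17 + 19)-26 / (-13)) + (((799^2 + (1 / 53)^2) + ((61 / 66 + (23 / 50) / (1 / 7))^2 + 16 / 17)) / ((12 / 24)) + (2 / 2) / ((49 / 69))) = 2033519389818689809 / 1592592395625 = 1276861.17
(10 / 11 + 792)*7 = 61054 / 11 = 5550.36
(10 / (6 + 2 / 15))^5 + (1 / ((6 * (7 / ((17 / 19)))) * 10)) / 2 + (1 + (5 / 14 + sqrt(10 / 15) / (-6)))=12.74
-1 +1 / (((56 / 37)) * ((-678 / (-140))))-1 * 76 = -104227 / 1356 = -76.86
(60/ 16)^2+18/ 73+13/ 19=332731/ 22192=14.99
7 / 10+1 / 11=87 / 110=0.79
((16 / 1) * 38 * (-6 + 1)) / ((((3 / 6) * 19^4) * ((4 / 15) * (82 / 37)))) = -22200 / 281219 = -0.08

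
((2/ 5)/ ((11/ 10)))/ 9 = 4/ 99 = 0.04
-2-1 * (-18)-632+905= 289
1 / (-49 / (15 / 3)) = -5 / 49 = -0.10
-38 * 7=-266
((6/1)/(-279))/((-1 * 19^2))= 2/33573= 0.00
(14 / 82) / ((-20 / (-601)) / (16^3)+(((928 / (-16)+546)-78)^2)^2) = 4307968 / 713006866442240205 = 0.00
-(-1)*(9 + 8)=17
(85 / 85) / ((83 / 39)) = 39 / 83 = 0.47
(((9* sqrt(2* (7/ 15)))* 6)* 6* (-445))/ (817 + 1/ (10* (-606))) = -58248720* sqrt(210)/ 4951019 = -170.49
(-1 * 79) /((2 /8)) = -316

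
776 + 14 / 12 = 4663 / 6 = 777.17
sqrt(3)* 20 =20* sqrt(3) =34.64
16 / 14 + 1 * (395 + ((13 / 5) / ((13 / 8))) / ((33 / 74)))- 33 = 423574 / 1155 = 366.73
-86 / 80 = -43 / 40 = -1.08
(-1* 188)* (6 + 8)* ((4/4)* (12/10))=-15792/5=-3158.40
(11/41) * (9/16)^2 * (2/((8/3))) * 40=13365/5248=2.55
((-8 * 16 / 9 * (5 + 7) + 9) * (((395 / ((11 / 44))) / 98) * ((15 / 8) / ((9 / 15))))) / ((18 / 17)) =-7692.68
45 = 45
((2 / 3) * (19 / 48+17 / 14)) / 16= 541 / 8064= 0.07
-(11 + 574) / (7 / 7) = -585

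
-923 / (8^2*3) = -923 / 192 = -4.81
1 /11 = 0.09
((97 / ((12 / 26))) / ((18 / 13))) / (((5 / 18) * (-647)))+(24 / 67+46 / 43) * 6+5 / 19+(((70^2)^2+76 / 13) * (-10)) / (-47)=3316337270101269013 / 649177717890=5108519.87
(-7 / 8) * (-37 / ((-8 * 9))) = -259 / 576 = -0.45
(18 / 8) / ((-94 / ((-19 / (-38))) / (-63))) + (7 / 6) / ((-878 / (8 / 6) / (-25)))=2371817 / 2971152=0.80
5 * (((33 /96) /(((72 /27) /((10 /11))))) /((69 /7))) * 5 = 875 /2944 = 0.30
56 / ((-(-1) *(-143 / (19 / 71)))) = -1064 / 10153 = -0.10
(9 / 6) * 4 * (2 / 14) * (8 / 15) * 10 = 32 / 7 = 4.57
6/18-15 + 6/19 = -818/57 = -14.35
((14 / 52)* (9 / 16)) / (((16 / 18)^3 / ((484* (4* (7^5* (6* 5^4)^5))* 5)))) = 10822311068471431732177734375 / 416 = 26015170837671710894658020.00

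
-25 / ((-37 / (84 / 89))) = 2100 / 3293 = 0.64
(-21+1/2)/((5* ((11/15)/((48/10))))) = -1476/55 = -26.84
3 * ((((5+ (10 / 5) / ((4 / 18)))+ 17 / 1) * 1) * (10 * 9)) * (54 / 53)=8527.92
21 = 21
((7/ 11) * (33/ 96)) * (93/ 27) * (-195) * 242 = -1706705/ 48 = -35556.35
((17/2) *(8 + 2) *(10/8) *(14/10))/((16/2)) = 595/32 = 18.59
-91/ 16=-5.69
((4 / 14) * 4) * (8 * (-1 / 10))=-32 / 35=-0.91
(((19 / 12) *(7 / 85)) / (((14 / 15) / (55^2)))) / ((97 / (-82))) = -2356475 / 6596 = -357.26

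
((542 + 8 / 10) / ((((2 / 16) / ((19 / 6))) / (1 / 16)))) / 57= 1357 / 90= 15.08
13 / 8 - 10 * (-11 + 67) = -4467 / 8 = -558.38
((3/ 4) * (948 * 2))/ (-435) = -474/ 145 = -3.27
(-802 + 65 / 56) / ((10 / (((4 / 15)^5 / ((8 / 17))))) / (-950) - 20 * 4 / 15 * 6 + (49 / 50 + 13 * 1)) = 5794232400 / 156956429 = 36.92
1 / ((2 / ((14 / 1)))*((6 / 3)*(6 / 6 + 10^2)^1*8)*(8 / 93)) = 651 / 12928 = 0.05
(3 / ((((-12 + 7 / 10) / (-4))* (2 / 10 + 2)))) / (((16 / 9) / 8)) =2700 / 1243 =2.17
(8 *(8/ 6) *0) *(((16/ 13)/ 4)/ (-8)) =0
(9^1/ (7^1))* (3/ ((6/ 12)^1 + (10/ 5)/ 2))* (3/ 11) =54/ 77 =0.70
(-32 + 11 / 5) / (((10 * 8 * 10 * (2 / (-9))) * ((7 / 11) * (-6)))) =-4917 / 112000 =-0.04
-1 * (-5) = 5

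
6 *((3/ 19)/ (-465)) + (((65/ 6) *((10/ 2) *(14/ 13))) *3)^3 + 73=15783574354/ 2945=5359448.00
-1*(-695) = 695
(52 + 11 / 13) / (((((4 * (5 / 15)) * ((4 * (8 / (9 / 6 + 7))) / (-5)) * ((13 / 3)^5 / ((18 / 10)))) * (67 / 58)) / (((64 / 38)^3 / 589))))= -0.00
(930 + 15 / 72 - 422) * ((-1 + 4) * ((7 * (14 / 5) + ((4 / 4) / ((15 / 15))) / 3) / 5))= 3646903 / 600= 6078.17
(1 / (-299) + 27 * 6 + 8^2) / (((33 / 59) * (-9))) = -362437 / 8073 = -44.89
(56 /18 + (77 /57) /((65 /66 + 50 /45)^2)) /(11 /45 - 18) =-100679824 /522909545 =-0.19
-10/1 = -10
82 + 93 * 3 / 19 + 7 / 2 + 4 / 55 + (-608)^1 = -1061183 / 2090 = -507.74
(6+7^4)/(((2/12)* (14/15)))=108315/7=15473.57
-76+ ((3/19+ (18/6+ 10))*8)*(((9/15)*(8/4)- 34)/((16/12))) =-50644/19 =-2665.47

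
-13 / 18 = -0.72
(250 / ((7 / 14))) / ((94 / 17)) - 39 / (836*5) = 17763167 / 196460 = 90.42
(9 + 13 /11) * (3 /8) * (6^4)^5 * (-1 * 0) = 0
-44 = -44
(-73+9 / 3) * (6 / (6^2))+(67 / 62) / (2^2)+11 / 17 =-135959 / 12648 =-10.75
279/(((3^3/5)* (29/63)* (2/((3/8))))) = 9765/464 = 21.05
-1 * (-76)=76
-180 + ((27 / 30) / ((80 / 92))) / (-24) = -288069 / 1600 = -180.04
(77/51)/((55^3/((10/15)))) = 14/2314125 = 0.00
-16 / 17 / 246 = -8 / 2091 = -0.00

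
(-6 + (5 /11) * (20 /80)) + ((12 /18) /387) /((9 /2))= -2706115 /459756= -5.89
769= 769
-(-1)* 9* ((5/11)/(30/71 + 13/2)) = 0.59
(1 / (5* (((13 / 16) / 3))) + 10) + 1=763 / 65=11.74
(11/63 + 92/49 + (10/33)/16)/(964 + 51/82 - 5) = 0.00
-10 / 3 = -3.33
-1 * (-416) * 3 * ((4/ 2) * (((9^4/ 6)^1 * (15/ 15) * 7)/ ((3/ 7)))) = 44579808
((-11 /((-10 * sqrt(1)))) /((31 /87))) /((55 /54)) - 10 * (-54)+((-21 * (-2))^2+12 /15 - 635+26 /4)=2602963 /1550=1679.33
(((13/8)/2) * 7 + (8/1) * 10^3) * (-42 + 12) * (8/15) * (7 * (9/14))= -1152819/2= -576409.50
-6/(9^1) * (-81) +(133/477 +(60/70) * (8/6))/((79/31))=14391331/263781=54.56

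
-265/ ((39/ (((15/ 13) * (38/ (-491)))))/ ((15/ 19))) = 39750/ 82979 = 0.48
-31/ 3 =-10.33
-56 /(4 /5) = -70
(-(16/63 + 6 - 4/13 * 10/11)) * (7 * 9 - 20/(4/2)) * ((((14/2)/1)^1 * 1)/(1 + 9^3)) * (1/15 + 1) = -22820528/7046325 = -3.24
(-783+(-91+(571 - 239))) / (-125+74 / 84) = 22764 / 5213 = 4.37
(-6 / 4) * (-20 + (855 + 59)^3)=-1145327886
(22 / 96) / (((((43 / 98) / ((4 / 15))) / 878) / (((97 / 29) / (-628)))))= -22952237 / 35240220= -0.65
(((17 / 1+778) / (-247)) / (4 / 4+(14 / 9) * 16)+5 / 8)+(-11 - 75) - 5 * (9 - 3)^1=-115.50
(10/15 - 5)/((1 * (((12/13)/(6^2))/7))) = -1183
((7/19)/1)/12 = 7/228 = 0.03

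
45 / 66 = 15 / 22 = 0.68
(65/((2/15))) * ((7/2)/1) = 6825/4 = 1706.25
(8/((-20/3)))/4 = -3/10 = -0.30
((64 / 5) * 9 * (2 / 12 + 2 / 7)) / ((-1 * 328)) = -228 / 1435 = -0.16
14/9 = 1.56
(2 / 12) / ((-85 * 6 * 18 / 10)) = -1 / 5508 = -0.00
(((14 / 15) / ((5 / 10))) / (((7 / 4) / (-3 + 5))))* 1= 32 / 15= 2.13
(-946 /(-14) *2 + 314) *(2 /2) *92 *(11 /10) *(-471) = -749296944 /35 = -21408484.11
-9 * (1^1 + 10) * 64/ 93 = -2112/ 31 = -68.13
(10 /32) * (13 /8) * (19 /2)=1235 /256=4.82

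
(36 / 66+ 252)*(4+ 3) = 19446 / 11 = 1767.82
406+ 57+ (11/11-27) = 437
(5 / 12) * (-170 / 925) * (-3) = 0.23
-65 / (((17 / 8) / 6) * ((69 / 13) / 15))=-202800 / 391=-518.67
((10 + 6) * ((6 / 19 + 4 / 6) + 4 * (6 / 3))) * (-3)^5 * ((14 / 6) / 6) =-258048 / 19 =-13581.47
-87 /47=-1.85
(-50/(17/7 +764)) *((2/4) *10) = -350/1073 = -0.33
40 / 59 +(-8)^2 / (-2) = -1848 / 59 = -31.32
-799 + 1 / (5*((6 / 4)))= -11983 / 15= -798.87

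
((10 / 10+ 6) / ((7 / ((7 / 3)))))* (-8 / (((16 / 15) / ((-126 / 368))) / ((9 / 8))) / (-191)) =-19845 / 562304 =-0.04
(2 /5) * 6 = 12 /5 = 2.40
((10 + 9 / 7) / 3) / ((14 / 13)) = 1027 / 294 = 3.49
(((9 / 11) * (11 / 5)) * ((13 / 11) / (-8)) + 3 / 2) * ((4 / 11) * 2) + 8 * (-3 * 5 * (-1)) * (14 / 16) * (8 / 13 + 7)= 6296034 / 7865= 800.51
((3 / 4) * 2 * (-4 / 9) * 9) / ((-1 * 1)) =6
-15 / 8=-1.88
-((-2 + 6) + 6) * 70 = -700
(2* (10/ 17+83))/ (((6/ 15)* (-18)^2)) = 1.29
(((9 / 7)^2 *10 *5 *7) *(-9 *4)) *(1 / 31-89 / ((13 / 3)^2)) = 3595719600 / 36673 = 98048.14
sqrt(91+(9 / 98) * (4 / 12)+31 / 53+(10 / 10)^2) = sqrt(50990770) / 742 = 9.62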